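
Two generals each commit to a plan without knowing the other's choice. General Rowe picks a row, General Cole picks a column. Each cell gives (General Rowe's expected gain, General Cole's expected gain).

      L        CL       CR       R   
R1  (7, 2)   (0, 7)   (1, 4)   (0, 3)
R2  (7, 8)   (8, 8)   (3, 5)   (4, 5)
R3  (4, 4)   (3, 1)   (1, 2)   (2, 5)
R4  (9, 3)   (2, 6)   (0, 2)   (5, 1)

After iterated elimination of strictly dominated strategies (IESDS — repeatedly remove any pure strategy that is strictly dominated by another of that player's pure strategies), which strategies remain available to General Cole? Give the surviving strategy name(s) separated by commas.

L, CL

Row R3 is eliminated: R2 beats it against every remaining column (L: 7>4, CL: 8>3, CR: 3>1, R: 4>2).
For General Cole, CL strictly dominates CR on the remaining rows (R1: 7>4, R2: 8>5, R4: 6>2); eliminate CR.
For General Rowe, R4 strictly dominates R1 on the remaining columns (L: 9>7, CL: 2>0, R: 5>0); eliminate R1.
For General Cole, L strictly dominates R on the remaining rows (R2: 8>5, R4: 3>1); eliminate R.
Among the remaining strategies, none is strictly dominated by another pure strategy of the same player, so the elimination stops.
Surviving strategies — General Rowe: {R2, R4}; General Cole: {L, CL}.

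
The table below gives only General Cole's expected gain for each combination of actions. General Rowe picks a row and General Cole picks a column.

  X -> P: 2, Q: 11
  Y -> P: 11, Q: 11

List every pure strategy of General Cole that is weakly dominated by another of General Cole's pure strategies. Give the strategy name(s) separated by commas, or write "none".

P

Q weakly dominates P — X: 11>2, Y: 11=11.
Q: no other strategy beats it everywhere (P at X (11>2)).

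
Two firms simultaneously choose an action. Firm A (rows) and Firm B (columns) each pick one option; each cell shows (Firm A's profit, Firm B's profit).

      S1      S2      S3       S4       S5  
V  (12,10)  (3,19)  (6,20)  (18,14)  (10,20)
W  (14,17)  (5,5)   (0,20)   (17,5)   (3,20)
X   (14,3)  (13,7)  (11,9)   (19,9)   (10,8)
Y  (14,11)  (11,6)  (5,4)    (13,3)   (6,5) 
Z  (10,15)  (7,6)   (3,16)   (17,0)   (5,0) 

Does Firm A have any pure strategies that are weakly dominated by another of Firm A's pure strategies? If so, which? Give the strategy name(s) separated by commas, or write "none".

V is weakly dominated by X (S1: 14>12, S2: 13>3, S3: 11>6, S4: 19>18, S5: 10=10).
X weakly dominates W — S1: 14=14, S2: 13>5, S3: 11>0, S4: 19>17, S5: 10>3.
X is not dominated — it holds its own against V at S1 (14>12); W at S2 (13>5); Y at S2 (13>11); Z at S1 (14>10).
Y is weakly dominated by X (S1: 14=14, S2: 13>11, S3: 11>5, S4: 19>13, S5: 10>6).
X weakly dominates Z — S1: 14>10, S2: 13>7, S3: 11>3, S4: 19>17, S5: 10>5.

V, W, Y, Z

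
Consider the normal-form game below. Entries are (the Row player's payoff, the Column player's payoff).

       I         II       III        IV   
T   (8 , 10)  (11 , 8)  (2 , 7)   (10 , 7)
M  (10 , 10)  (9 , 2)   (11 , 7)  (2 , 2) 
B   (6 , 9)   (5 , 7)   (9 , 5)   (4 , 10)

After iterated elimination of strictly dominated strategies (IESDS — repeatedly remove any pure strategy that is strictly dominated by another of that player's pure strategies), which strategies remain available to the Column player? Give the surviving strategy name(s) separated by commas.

Column II is eliminated: I beats it against every remaining row (T: 10>8, M: 10>2, B: 9>7).
The Column player's strategy III is strictly dominated by I (T: 10>7, M: 10>7, B: 9>5) and is removed.
Row B is eliminated: T beats it against every remaining column (I: 8>6, IV: 10>4).
The Column player's strategy IV is strictly dominated by I (T: 10>7, M: 10>2) and is removed.
The Row player's strategy T is strictly dominated by M (I: 10>8) and is removed.
Among the remaining strategies, none is strictly dominated by another pure strategy of the same player, so the elimination stops.
Surviving strategies — the Row player: {M}; the Column player: {I}.

I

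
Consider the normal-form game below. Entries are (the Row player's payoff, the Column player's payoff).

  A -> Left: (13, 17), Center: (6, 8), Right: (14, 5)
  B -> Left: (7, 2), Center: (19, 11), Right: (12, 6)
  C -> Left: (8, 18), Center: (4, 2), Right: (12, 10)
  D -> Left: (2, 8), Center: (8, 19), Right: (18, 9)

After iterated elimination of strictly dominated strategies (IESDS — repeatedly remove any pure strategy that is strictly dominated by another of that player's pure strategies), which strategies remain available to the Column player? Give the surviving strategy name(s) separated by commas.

Left, Center

Row C is eliminated: A beats it against every remaining column (Left: 13>8, Center: 6>4, Right: 14>12).
For the Column player, Center strictly dominates Right on the remaining rows (A: 8>5, B: 11>6, D: 19>9); eliminate Right.
For the Row player, B strictly dominates D on the remaining columns (Left: 7>2, Center: 19>8); eliminate D.
Among the remaining strategies, none is strictly dominated by another pure strategy of the same player, so the elimination stops.
Surviving strategies — the Row player: {A, B}; the Column player: {Left, Center}.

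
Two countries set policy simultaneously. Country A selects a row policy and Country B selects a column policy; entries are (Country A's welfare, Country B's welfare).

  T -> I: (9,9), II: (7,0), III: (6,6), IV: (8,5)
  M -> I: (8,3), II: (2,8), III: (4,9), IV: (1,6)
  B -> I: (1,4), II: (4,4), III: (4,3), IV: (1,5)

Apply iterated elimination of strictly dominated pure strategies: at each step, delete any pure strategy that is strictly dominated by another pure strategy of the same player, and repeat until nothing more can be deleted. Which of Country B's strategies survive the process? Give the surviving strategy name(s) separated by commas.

I

Row M is eliminated: T beats it against every remaining column (I: 9>8, II: 7>2, III: 6>4, IV: 8>1).
Row B is eliminated: T beats it against every remaining column (I: 9>1, II: 7>4, III: 6>4, IV: 8>1).
For Country B, I strictly dominates II on the remaining rows (T: 9>0); eliminate II.
Country B's strategy III is strictly dominated by I (T: 9>6) and is removed.
For Country B, I strictly dominates IV on the remaining rows (T: 9>5); eliminate IV.
Among the remaining strategies, none is strictly dominated by another pure strategy of the same player, so the elimination stops.
Surviving strategies — Country A: {T}; Country B: {I}.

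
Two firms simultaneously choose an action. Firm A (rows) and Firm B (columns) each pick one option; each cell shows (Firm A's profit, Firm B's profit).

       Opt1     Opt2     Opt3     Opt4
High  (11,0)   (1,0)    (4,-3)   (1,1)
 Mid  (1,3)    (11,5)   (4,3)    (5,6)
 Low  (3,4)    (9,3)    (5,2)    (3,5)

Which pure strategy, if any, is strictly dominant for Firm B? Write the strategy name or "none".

Opt4

Opt4 vs Opt1: High: 1>0, Mid: 6>3, Low: 5>4.
Opt4 vs Opt2: High: 1>0, Mid: 6>5, Low: 5>3.
Opt4 vs Opt3: High: 1>-3, Mid: 6>3, Low: 5>2.
Opt4 strictly beats every other strategy against every opponent action, so it is strictly dominant.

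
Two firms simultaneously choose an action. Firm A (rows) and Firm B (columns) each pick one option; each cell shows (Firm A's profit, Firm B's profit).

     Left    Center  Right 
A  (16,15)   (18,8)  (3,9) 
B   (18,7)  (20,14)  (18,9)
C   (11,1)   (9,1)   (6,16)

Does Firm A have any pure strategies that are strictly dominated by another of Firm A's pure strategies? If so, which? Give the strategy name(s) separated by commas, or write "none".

A, C

A: dominated, since B does at least as well everywhere (Left: 18>16, Center: 20>18, Right: 18>3).
B is not dominated — it holds its own against A at Left (18>16); C at Left (18>11).
C is strictly dominated by B (Left: 18>11, Center: 20>9, Right: 18>6).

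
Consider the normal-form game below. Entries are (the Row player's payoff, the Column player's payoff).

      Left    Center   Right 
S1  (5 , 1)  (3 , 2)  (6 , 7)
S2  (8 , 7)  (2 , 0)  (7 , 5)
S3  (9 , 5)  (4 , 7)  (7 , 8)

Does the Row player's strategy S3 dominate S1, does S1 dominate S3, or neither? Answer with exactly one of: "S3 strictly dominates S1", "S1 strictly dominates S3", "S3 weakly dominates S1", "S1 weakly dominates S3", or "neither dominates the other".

S3's payoffs vs S1's, by the Column player's action — Left: 9>5, Center: 4>3, Right: 7>6.
Every comparison favours S3, so S3 strictly dominates S1.

S3 strictly dominates S1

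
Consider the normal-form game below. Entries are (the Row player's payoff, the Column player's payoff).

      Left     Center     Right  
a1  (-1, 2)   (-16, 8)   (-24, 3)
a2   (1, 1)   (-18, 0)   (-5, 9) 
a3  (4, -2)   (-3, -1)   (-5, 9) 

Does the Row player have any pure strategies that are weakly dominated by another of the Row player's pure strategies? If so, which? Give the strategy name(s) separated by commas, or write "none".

a1, a2

a1 is weakly dominated by a3 (Left: 4>-1, Center: -3>-16, Right: -5>-24).
a2 is weakly dominated by a3 (Left: 4>1, Center: -3>-18, Right: -5=-5).
a3: no other strategy beats it everywhere (a1 at Left (4>-1); a2 at Left (4>1)).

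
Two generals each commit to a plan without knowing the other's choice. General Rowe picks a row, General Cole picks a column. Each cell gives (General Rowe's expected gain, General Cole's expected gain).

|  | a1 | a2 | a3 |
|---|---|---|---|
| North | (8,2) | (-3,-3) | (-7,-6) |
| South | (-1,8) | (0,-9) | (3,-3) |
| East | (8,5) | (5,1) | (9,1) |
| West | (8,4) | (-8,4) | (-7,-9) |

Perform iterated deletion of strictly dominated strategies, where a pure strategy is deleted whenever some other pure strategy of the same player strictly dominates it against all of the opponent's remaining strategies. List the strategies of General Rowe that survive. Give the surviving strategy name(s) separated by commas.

Row South is eliminated: East beats it against every remaining column (a1: 8>-1, a2: 5>0, a3: 9>3).
For General Cole, a1 strictly dominates a3 on the remaining rows (North: 2>-6, East: 5>1, West: 4>-9); eliminate a3.
Among the remaining strategies, none is strictly dominated by another pure strategy of the same player, so the elimination stops.
Surviving strategies — General Rowe: {North, East, West}; General Cole: {a1, a2}.

North, East, West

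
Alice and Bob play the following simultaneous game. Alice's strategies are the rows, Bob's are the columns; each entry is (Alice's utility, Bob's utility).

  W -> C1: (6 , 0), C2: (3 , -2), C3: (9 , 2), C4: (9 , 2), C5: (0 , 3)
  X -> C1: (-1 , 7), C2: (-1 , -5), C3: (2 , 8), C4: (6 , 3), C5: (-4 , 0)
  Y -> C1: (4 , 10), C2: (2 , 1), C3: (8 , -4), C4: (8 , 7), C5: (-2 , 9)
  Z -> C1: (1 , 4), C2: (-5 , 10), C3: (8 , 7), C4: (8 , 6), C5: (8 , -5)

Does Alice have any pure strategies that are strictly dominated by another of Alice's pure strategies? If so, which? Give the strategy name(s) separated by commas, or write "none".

W is not dominated — it holds its own against X at C1 (6>-1); Y at C1 (6>4); Z at C1 (6>1).
X: dominated, since W does at least as well everywhere (C1: 6>-1, C2: 3>-1, C3: 9>2, C4: 9>6, C5: 0>-4).
Y: dominated, since W does at least as well everywhere (C1: 6>4, C2: 3>2, C3: 9>8, C4: 9>8, C5: 0>-2).
Z: no other strategy beats it everywhere (W at C5 (8>0); X at C1 (1>-1); Y at C3 (8=8)).

X, Y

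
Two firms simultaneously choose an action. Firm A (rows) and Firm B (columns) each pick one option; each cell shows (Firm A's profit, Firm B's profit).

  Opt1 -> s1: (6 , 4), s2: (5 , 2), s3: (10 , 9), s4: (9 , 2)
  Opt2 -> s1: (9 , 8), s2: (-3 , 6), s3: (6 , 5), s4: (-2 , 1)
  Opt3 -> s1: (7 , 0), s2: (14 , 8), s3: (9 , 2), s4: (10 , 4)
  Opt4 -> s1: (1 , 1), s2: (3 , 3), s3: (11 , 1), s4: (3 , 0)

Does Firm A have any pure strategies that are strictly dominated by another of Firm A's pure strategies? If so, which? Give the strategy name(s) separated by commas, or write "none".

Opt1: no other strategy beats it everywhere (Opt2 at s2 (5>-3); Opt3 at s3 (10>9); Opt4 at s1 (6>1)).
Opt2 is not dominated — it holds its own against Opt1 at s1 (9>6); Opt3 at s1 (9>7); Opt4 at s1 (9>1).
Nothing dominates Opt3: Opt1 at s1 (7>6); Opt2 at s2 (14>-3); Opt4 at s1 (7>1).
Opt4 is not dominated — it holds its own against Opt1 at s3 (11>10); Opt2 at s2 (3>-3); Opt3 at s3 (11>9).

none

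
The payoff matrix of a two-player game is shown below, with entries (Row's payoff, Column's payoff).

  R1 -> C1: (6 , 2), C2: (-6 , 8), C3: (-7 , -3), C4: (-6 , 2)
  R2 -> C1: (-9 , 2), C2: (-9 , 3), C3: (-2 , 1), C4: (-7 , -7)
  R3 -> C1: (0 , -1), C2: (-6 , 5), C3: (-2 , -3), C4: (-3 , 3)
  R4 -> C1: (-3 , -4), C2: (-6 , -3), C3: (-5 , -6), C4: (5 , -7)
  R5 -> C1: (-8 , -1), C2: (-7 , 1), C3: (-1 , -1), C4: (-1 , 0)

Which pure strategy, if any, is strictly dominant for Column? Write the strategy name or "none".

C2 vs C1: R1: 8>2, R2: 3>2, R3: 5>-1, R4: -3>-4, R5: 1>-1.
C2 vs C3: R1: 8>-3, R2: 3>1, R3: 5>-3, R4: -3>-6, R5: 1>-1.
C2 vs C4: R1: 8>2, R2: 3>-7, R3: 5>3, R4: -3>-7, R5: 1>0.
C2 strictly beats every other strategy against every opponent action, so it is strictly dominant.

C2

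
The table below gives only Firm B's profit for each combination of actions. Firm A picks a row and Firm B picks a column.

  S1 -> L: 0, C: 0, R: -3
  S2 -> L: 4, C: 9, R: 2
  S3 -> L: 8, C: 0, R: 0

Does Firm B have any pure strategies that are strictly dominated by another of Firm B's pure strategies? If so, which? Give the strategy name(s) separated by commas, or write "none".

Nothing dominates L: C at S1 (0=0); R at S1 (0>-3).
Nothing dominates C: L at S1 (0=0); R at S1 (0>-3).
L strictly dominates R — S1: 0>-3, S2: 4>2, S3: 8>0.

R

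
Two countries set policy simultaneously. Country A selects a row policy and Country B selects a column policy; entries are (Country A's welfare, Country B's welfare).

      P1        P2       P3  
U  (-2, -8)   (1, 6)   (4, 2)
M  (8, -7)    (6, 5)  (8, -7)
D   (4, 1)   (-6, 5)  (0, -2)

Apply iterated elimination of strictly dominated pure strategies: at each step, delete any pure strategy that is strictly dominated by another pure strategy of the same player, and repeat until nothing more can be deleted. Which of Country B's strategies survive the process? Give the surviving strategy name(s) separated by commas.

P2

Row U is eliminated: M beats it against every remaining column (P1: 8>-2, P2: 6>1, P3: 8>4).
Row D is eliminated: M beats it against every remaining column (P1: 8>4, P2: 6>-6, P3: 8>0).
Country B's strategy P1 is strictly dominated by P2 (M: 5>-7) and is removed.
Column P3 is eliminated: P2 beats it against every remaining row (M: 5>-7).
Among the remaining strategies, none is strictly dominated by another pure strategy of the same player, so the elimination stops.
Surviving strategies — Country A: {M}; Country B: {P2}.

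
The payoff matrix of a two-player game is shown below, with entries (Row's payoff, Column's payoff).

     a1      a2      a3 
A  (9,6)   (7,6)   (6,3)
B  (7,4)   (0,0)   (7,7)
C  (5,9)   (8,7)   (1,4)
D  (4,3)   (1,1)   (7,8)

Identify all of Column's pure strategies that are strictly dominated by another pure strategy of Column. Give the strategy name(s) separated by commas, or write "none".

Nothing dominates a1: a2 at A (6=6); a3 at A (6>3).
a2: no other strategy beats it everywhere (a1 at A (6=6); a3 at A (6>3)).
a3 is not dominated — it holds its own against a1 at B (7>4); a2 at B (7>0).

none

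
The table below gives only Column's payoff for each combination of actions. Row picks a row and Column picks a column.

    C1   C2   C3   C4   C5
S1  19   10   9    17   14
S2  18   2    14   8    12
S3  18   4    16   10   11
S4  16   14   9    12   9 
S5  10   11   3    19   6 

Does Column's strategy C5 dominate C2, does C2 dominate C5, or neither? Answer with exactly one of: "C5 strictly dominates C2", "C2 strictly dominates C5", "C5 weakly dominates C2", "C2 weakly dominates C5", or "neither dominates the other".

C5's payoffs vs C2's, by Row's action — S1: 14>10, S2: 12>2, S3: 11>4, S4: 9<14, S5: 6<11.
C5 does better at S1, S2, S3 but worse at S4, S5; neither strategy dominates the other.

neither dominates the other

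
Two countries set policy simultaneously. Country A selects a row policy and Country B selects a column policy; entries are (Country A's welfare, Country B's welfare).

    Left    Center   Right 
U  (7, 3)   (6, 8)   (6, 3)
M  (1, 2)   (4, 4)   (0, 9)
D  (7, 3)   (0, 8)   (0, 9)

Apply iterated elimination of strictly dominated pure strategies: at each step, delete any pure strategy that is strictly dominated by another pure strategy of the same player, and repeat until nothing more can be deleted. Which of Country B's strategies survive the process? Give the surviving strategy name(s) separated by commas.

Center

For Country A, U strictly dominates M on the remaining columns (Left: 7>1, Center: 6>4, Right: 6>0); eliminate M.
Country B's strategy Left is strictly dominated by Center (U: 8>3, D: 8>3) and is removed.
Row D is eliminated: U beats it against every remaining column (Center: 6>0, Right: 6>0).
For Country B, Center strictly dominates Right on the remaining rows (U: 8>3); eliminate Right.
Among the remaining strategies, none is strictly dominated by another pure strategy of the same player, so the elimination stops.
Surviving strategies — Country A: {U}; Country B: {Center}.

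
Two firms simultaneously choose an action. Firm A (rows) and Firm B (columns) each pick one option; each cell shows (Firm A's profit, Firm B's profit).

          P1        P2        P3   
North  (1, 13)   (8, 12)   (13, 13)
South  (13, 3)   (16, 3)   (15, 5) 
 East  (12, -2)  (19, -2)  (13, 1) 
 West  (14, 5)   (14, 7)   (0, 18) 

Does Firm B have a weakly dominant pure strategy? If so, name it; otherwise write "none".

P3 vs P1: North: 13=13, South: 5>3, East: 1>-2, West: 18>5.
P3 vs P2: North: 13>12, South: 5>3, East: 1>-2, West: 18>7.
P3 is at least as good as every other strategy against every opponent action, so it is weakly dominant.

P3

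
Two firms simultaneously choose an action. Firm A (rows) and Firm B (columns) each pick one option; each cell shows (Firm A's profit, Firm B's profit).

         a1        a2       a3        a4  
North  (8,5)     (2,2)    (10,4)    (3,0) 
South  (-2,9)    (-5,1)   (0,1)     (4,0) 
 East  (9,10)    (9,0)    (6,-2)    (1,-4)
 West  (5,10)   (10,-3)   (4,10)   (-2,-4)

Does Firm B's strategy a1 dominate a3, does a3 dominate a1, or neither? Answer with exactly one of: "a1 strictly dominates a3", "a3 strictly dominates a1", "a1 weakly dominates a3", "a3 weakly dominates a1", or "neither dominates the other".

a1's payoffs vs a3's, by Firm A's action — North: 5>4, South: 9>1, East: 10>-2, West: 10=10.
a1 is at least as good everywhere and strictly better somewhere (tied only at West), so a1 weakly but not strictly dominates a3.

a1 weakly dominates a3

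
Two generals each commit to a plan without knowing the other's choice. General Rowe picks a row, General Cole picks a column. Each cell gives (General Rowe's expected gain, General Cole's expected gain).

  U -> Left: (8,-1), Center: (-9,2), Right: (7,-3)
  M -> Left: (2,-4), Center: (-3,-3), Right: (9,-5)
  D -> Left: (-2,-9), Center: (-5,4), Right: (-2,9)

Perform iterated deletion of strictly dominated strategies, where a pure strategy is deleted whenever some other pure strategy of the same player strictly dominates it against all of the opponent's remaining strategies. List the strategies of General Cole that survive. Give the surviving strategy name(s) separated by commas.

Center

For General Rowe, M strictly dominates D on the remaining columns (Left: 2>-2, Center: -3>-5, Right: 9>-2); eliminate D.
Column Left is eliminated: Center beats it against every remaining row (U: 2>-1, M: -3>-4).
General Rowe's strategy U is strictly dominated by M (Center: -3>-9, Right: 9>7) and is removed.
Column Right is eliminated: Center beats it against every remaining row (M: -3>-5).
Among the remaining strategies, none is strictly dominated by another pure strategy of the same player, so the elimination stops.
Surviving strategies — General Rowe: {M}; General Cole: {Center}.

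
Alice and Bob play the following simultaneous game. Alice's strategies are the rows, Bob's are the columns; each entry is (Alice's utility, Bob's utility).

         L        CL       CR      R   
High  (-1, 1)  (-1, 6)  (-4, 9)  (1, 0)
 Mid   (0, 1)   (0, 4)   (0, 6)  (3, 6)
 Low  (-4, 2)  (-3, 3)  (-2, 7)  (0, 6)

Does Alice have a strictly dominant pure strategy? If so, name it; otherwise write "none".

Mid vs High: L: 0>-1, CL: 0>-1, CR: 0>-4, R: 3>1.
Mid vs Low: L: 0>-4, CL: 0>-3, CR: 0>-2, R: 3>0.
Mid strictly beats every other strategy against every opponent action, so it is strictly dominant.

Mid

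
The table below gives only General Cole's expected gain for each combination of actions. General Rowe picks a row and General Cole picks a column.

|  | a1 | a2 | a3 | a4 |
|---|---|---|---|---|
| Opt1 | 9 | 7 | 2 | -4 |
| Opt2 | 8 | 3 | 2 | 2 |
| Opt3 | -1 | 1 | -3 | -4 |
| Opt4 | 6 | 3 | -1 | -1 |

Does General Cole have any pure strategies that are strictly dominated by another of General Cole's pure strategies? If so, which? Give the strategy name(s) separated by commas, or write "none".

a1: no other strategy beats it everywhere (a2 at Opt1 (9>7); a3 at Opt1 (9>2); a4 at Opt1 (9>-4)).
Nothing dominates a2: a1 at Opt3 (1>-1); a3 at Opt1 (7>2); a4 at Opt1 (7>-4).
a1 strictly dominates a3 — Opt1: 9>2, Opt2: 8>2, Opt3: -1>-3, Opt4: 6>-1.
a4 is strictly dominated by a1 (Opt1: 9>-4, Opt2: 8>2, Opt3: -1>-4, Opt4: 6>-1).

a3, a4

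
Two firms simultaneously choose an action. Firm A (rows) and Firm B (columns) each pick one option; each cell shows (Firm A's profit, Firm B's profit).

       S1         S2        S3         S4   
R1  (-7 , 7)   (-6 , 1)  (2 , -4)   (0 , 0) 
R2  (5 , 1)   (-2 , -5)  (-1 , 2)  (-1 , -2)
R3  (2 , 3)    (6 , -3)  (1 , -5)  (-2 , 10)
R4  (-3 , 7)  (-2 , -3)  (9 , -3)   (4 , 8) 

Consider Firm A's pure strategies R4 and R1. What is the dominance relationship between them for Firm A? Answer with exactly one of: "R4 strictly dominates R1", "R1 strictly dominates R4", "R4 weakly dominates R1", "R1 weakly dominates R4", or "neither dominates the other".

R4 strictly dominates R1

R4's payoffs vs R1's, by Firm B's action — S1: -3>-7, S2: -2>-6, S3: 9>2, S4: 4>0.
Every comparison favours R4, so R4 strictly dominates R1.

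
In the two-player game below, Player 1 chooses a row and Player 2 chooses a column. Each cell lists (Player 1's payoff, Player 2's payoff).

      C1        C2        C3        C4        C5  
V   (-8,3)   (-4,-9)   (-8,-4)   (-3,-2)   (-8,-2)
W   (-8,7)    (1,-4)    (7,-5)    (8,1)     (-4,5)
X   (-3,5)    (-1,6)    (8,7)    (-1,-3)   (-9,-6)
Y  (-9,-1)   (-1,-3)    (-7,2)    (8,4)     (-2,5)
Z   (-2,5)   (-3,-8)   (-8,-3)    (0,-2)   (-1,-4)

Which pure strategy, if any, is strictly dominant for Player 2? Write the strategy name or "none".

C1 fails to dominate C2 at X (5<6).
C2 fails to dominate C1 at V (-9<3).
C3 fails to dominate C1 at V (-4<3).
C4 fails to dominate C1 at V (-2<3).
C5 fails to dominate C1 at V (-2<3).
No single strategy dominates all the others.

none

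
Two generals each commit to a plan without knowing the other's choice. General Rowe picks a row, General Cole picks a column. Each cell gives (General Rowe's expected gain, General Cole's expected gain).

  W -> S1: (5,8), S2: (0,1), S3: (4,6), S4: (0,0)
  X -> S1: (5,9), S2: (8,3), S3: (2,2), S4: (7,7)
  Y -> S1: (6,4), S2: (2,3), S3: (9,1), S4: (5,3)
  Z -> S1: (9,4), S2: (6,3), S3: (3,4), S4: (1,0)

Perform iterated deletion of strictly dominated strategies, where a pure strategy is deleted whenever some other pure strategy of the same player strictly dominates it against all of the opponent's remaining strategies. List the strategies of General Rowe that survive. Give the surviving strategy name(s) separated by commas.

Y, Z

Row W is eliminated: Y beats it against every remaining column (S1: 6>5, S2: 2>0, S3: 9>4, S4: 5>0).
Column S2 is eliminated: S1 beats it against every remaining row (X: 9>3, Y: 4>3, Z: 4>3).
For General Cole, S1 strictly dominates S4 on the remaining rows (X: 9>7, Y: 4>3, Z: 4>0); eliminate S4.
General Rowe's strategy X is strictly dominated by Y (S1: 6>5, S3: 9>2) and is removed.
Among the remaining strategies, none is strictly dominated by another pure strategy of the same player, so the elimination stops.
Surviving strategies — General Rowe: {Y, Z}; General Cole: {S1, S3}.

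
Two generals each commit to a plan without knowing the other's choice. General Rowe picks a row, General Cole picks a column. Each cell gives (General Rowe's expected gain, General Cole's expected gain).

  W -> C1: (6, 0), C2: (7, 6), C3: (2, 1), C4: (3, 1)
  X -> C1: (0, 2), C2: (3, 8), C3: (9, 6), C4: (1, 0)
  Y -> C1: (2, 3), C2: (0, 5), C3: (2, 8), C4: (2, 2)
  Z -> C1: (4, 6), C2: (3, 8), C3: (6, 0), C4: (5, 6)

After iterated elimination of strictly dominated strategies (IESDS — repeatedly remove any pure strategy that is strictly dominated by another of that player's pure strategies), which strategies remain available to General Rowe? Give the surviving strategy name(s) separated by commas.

Row Y is eliminated: Z beats it against every remaining column (C1: 4>2, C2: 3>0, C3: 6>2, C4: 5>2).
Column C1 is eliminated: C2 beats it against every remaining row (W: 6>0, X: 8>2, Z: 8>6).
For General Cole, C2 strictly dominates C3 on the remaining rows (W: 6>1, X: 8>6, Z: 8>0); eliminate C3.
For General Rowe, W strictly dominates X on the remaining columns (C2: 7>3, C4: 3>1); eliminate X.
Column C4 is eliminated: C2 beats it against every remaining row (W: 6>1, Z: 8>6).
For General Rowe, W strictly dominates Z on the remaining columns (C2: 7>3); eliminate Z.
Among the remaining strategies, none is strictly dominated by another pure strategy of the same player, so the elimination stops.
Surviving strategies — General Rowe: {W}; General Cole: {C2}.

W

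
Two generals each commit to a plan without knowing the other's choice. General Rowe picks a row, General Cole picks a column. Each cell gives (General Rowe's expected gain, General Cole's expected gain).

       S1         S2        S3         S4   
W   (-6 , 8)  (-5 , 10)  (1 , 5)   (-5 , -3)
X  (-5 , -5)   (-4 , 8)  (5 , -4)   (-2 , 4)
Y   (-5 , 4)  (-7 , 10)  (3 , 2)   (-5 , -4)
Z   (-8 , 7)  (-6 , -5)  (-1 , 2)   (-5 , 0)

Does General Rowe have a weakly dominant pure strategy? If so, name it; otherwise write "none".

X

X vs W: S1: -5>-6, S2: -4>-5, S3: 5>1, S4: -2>-5.
X vs Y: S1: -5=-5, S2: -4>-7, S3: 5>3, S4: -2>-5.
X vs Z: S1: -5>-8, S2: -4>-6, S3: 5>-1, S4: -2>-5.
X is at least as good as every other strategy against every opponent action, so it is weakly dominant.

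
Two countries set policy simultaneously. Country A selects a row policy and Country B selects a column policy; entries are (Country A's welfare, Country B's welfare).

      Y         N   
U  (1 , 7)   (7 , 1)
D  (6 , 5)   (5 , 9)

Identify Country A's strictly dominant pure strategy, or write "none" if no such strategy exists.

none

U fails to dominate D at Y (1<6).
D fails to dominate U at N (5<7).
No single strategy dominates all the others.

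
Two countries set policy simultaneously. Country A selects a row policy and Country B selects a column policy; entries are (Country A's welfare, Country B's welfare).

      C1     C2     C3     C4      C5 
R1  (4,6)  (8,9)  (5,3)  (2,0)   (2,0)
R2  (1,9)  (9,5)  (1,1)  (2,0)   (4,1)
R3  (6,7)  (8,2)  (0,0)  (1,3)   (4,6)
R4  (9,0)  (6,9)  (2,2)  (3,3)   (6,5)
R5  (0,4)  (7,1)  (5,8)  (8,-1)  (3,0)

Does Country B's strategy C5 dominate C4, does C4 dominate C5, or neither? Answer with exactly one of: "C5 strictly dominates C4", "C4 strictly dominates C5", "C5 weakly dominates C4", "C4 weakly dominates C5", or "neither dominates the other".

C5 weakly dominates C4

Compare C5 to C4 across each choice by Country A: R1: 0=0, R2: 1>0, R3: 6>3, R4: 5>3, R5: 0>-1.
C5 is at least as good everywhere and strictly better somewhere (tied only at R1), so C5 weakly but not strictly dominates C4.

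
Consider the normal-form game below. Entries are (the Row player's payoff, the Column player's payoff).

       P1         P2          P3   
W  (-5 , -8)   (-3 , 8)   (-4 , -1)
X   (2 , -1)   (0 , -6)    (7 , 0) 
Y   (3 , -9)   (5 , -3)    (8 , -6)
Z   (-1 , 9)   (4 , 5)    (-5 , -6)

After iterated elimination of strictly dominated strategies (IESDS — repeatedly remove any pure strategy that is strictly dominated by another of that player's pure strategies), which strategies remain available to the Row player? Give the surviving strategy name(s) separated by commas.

For the Row player, X strictly dominates W on the remaining columns (P1: 2>-5, P2: 0>-3, P3: 7>-4); eliminate W.
Row X is eliminated: Y beats it against every remaining column (P1: 3>2, P2: 5>0, P3: 8>7).
The Row player's strategy Z is strictly dominated by Y (P1: 3>-1, P2: 5>4, P3: 8>-5) and is removed.
Column P1 is eliminated: P2 beats it against every remaining row (Y: -3>-9).
For the Column player, P2 strictly dominates P3 on the remaining rows (Y: -3>-6); eliminate P3.
Among the remaining strategies, none is strictly dominated by another pure strategy of the same player, so the elimination stops.
Surviving strategies — the Row player: {Y}; the Column player: {P2}.

Y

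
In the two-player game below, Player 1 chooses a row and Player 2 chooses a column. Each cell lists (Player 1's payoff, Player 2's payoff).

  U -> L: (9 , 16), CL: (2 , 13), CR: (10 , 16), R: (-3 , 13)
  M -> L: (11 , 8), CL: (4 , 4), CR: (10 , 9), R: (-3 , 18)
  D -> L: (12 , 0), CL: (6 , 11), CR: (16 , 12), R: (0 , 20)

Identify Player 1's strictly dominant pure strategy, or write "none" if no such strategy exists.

D

D vs U: L: 12>9, CL: 6>2, CR: 16>10, R: 0>-3.
D vs M: L: 12>11, CL: 6>4, CR: 16>10, R: 0>-3.
D strictly beats every other strategy against every opponent action, so it is strictly dominant.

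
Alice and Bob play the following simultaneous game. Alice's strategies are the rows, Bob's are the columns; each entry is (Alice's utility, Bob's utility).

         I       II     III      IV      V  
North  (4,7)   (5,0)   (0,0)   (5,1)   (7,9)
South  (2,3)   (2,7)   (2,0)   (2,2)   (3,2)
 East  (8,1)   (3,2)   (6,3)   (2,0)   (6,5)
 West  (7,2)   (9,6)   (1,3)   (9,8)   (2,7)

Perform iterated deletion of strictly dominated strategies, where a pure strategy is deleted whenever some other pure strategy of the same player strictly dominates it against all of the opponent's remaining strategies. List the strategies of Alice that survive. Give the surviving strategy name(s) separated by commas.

Bob's strategy III is strictly dominated by V (North: 9>0, South: 2>0, East: 5>3, West: 7>3) and is removed.
For Alice, North strictly dominates South on the remaining columns (I: 4>2, II: 5>2, IV: 5>2, V: 7>3); eliminate South.
Bob's strategy I is strictly dominated by V (North: 9>7, East: 5>1, West: 7>2) and is removed.
Row East is eliminated: North beats it against every remaining column (II: 5>3, IV: 5>2, V: 7>6).
Bob's strategy II is strictly dominated by IV (North: 1>0, West: 8>6) and is removed.
Among the remaining strategies, none is strictly dominated by another pure strategy of the same player, so the elimination stops.
Surviving strategies — Alice: {North, West}; Bob: {IV, V}.

North, West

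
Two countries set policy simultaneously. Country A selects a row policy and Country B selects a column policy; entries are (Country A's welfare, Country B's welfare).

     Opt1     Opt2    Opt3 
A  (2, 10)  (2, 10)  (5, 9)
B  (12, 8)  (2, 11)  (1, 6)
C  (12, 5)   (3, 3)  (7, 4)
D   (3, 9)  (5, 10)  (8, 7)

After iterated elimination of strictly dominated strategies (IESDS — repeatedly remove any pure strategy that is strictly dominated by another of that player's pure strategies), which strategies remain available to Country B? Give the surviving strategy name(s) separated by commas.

For Country A, C strictly dominates A on the remaining columns (Opt1: 12>2, Opt2: 3>2, Opt3: 7>5); eliminate A.
For Country B, Opt1 strictly dominates Opt3 on the remaining rows (B: 8>6, C: 5>4, D: 9>7); eliminate Opt3.
Among the remaining strategies, none is strictly dominated by another pure strategy of the same player, so the elimination stops.
Surviving strategies — Country A: {B, C, D}; Country B: {Opt1, Opt2}.

Opt1, Opt2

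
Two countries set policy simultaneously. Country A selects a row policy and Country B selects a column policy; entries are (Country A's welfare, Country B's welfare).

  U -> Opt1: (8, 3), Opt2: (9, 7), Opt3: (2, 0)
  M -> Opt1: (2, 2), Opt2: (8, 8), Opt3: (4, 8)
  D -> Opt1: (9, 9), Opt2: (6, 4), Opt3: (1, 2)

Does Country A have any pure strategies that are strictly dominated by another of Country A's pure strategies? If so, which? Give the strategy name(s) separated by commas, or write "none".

none

U: no other strategy beats it everywhere (M at Opt1 (8>2); D at Opt2 (9>6)).
M: no other strategy beats it everywhere (U at Opt3 (4>2); D at Opt2 (8>6)).
D: no other strategy beats it everywhere (U at Opt1 (9>8); M at Opt1 (9>2)).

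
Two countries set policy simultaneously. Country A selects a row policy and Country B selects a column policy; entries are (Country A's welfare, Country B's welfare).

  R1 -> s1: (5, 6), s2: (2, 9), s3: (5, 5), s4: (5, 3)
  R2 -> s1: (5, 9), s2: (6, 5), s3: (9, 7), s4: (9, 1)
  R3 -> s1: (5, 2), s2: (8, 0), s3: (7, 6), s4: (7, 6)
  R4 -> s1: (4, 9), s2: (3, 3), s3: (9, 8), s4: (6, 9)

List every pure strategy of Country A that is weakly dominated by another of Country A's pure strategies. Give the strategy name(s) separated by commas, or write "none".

R1, R4

R1 is weakly dominated by R2 (s1: 5=5, s2: 6>2, s3: 9>5, s4: 9>5).
Nothing dominates R2: R1 at s2 (6>2); R3 at s3 (9>7); R4 at s1 (5>4).
R3: no other strategy beats it everywhere (R1 at s2 (8>2); R2 at s2 (8>6); R4 at s1 (5>4)).
R4 is weakly dominated by R2 (s1: 5>4, s2: 6>3, s3: 9=9, s4: 9>6).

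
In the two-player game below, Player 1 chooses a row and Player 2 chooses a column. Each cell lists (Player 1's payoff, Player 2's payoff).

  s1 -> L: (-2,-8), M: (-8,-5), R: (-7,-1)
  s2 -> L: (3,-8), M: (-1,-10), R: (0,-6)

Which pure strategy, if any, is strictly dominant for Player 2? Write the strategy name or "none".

R vs L: s1: -1>-8, s2: -6>-8.
R vs M: s1: -1>-5, s2: -6>-10.
R strictly beats every other strategy against every opponent action, so it is strictly dominant.

R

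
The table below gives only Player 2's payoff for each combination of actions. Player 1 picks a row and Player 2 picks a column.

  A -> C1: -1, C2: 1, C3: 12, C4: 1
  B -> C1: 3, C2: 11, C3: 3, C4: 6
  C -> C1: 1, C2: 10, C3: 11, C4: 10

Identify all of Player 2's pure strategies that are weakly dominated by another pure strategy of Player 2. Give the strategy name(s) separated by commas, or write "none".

C1, C4

C1: dominated, since C2 does at least as well everywhere (A: 1>-1, B: 11>3, C: 10>1).
C2: no other strategy beats it everywhere (C1 at A (1>-1); C3 at B (11>3); C4 at B (11>6)).
Nothing dominates C3: C1 at A (12>-1); C2 at A (12>1); C4 at A (12>1).
C2 weakly dominates C4 — A: 1=1, B: 11>6, C: 10=10.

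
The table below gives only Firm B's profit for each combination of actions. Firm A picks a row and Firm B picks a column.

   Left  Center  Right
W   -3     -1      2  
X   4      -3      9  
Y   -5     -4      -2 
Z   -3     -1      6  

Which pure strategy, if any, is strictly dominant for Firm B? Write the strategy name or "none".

Right

Right vs Left: W: 2>-3, X: 9>4, Y: -2>-5, Z: 6>-3.
Right vs Center: W: 2>-1, X: 9>-3, Y: -2>-4, Z: 6>-1.
Right strictly beats every other strategy against every opponent action, so it is strictly dominant.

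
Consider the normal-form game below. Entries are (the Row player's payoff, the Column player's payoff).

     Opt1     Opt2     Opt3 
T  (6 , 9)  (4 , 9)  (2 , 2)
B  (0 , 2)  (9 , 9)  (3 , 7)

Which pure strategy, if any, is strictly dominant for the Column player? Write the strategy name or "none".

none

Opt1 fails to dominate Opt2 at T (9=9).
Opt2 fails to dominate Opt1 at T (9=9).
Opt3 fails to dominate Opt1 at T (2<9).
No single strategy dominates all the others.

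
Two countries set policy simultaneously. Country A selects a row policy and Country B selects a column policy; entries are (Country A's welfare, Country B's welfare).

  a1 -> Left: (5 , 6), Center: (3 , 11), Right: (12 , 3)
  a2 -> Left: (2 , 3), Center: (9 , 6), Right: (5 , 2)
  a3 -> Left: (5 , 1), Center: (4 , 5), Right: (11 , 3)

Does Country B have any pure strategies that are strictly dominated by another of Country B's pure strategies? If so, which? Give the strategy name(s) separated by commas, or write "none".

Left: dominated, since Center does at least as well everywhere (a1: 11>6, a2: 6>3, a3: 5>1).
Center: no other strategy beats it everywhere (Left at a1 (11>6); Right at a1 (11>3)).
Right is strictly dominated by Center (a1: 11>3, a2: 6>2, a3: 5>3).

Left, Right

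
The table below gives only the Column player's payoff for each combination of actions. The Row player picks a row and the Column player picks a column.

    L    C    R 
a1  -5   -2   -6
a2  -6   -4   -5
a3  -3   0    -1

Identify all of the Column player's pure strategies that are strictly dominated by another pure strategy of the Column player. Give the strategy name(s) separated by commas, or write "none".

C strictly dominates L — a1: -2>-5, a2: -4>-6, a3: 0>-3.
Nothing dominates C: L at a1 (-2>-5); R at a1 (-2>-6).
R is strictly dominated by C (a1: -2>-6, a2: -4>-5, a3: 0>-1).

L, R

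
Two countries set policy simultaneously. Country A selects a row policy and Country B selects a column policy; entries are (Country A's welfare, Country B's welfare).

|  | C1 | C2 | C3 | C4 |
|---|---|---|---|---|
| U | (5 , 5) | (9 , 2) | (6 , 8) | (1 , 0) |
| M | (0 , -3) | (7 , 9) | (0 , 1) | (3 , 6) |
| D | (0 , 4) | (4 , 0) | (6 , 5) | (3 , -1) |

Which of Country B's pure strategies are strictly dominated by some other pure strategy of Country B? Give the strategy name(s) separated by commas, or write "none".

C1: dominated, since C3 does at least as well everywhere (U: 8>5, M: 1>-3, D: 5>4).
Nothing dominates C2: C1 at M (9>-3); C3 at M (9>1); C4 at U (2>0).
C3: no other strategy beats it everywhere (C1 at U (8>5); C2 at U (8>2); C4 at U (8>0)).
C2 strictly dominates C4 — U: 2>0, M: 9>6, D: 0>-1.

C1, C4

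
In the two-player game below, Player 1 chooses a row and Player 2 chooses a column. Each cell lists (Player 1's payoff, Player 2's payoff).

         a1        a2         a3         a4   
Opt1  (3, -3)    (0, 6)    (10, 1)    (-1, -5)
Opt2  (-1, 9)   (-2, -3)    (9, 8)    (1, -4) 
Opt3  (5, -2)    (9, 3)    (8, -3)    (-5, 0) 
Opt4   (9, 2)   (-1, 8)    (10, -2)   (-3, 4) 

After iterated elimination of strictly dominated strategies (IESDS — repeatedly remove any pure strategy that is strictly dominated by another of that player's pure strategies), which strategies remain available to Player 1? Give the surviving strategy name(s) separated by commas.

For Player 2, a2 strictly dominates a4 on the remaining rows (Opt1: 6>-5, Opt2: -3>-4, Opt3: 3>0, Opt4: 8>4); eliminate a4.
Player 1's strategy Opt2 is strictly dominated by Opt1 (a1: 3>-1, a2: 0>-2, a3: 10>9) and is removed.
Player 2's strategy a1 is strictly dominated by a2 (Opt1: 6>-3, Opt3: 3>-2, Opt4: 8>2) and is removed.
Player 2's strategy a3 is strictly dominated by a2 (Opt1: 6>1, Opt3: 3>-3, Opt4: 8>-2) and is removed.
For Player 1, Opt3 strictly dominates Opt1 on the remaining columns (a2: 9>0); eliminate Opt1.
Row Opt4 is eliminated: Opt3 beats it against every remaining column (a2: 9>-1).
Among the remaining strategies, none is strictly dominated by another pure strategy of the same player, so the elimination stops.
Surviving strategies — Player 1: {Opt3}; Player 2: {a2}.

Opt3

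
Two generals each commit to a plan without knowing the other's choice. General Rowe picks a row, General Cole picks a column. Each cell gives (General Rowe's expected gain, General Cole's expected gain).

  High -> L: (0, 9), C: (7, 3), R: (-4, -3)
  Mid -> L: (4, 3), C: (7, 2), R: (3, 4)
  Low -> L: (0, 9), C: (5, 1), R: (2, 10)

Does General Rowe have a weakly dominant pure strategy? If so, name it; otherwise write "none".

Mid

Mid vs High: L: 4>0, C: 7=7, R: 3>-4.
Mid vs Low: L: 4>0, C: 7>5, R: 3>2.
Mid is at least as good as every other strategy against every opponent action, so it is weakly dominant.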